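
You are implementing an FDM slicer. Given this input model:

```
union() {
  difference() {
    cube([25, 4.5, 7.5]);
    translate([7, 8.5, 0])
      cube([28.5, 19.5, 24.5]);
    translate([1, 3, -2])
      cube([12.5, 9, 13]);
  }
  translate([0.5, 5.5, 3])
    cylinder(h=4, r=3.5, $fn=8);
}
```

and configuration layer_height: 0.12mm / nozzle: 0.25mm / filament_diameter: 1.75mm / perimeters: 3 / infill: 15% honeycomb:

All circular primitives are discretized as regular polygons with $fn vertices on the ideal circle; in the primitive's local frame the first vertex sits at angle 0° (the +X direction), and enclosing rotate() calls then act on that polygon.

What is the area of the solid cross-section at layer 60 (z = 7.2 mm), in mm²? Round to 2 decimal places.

At z = 7.2 mm: the 25×4.5 cube contributes its full rectangle (area 112.50 mm²); the cube at (7, 8.5) (footprint 28.5×19.5) is included at this height (area 555.75 mm²); the cube at (1, 3) (footprint 12.5×9) is included at this height (area 112.50 mm²); Taking the first minus the rest: starting from the 25×4.5 cube (112.50 mm²), the 28.5×19.5 cube at (7, 8.5) misses the remaining region (no effect); the 12.5×9 cube at (1, 3) partially overlaps it — only the 18.75 mm² overlap (of its 112.50 mm²) is removed, clipping the outline — area = 93.75 mm²; the cylinder at (0.5, 5.5) is absent (z outside [3, 7]); Taking the union: only that combined region is present, so the union is just that shape — area = 93.75 mm². Overall, the cross-section is a single solid region. Net area = 93.75 mm².

93.75 mm²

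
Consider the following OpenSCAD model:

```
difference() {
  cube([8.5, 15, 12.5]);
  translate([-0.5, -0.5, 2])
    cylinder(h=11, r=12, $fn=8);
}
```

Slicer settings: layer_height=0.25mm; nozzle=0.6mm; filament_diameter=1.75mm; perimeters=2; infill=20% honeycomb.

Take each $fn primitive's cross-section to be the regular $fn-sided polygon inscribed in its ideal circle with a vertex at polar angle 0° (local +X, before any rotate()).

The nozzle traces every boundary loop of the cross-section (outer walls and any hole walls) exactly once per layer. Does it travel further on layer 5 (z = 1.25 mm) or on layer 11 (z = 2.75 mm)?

layer 5 (z = 1.25 mm)

Layer 5 (z = 1.25): the cube (footprint 8.5×15) is included at this height (perimeter 47.00 mm); the cylinder at (-0.5, -0.5) does not reach this height (z outside [2, 13]); After the difference (first − rest): none of the subtracted shapes is present at this height, so the 8.5×15 cube is unchanged — boundary = 47.00 mm. So its perimeter = 47.00 mm. Layer 11 (z = 2.75): the cube is present — its section is the full 8.5×15 rectangle (perimeter 47.00 mm); the r=12 cylinder at (-0.5, -0.5) gives a regular 8-gon of circumradius 12 (constant along its height) (perimeter = 2·8·12.000·sin(180°/8) = 73.48 mm); Taking the first minus the rest: starting from the 8.5×15 cube, the r=12 cylinder at (-0.5, -0.5) partially overlaps it — only the 80.76 mm² overlap (of its 407.29 mm²) is removed, clipping the outline — boundary = 30.45 mm. So its perimeter = 30.45 mm. Layer 5 is larger (47.00 vs 30.45 mm).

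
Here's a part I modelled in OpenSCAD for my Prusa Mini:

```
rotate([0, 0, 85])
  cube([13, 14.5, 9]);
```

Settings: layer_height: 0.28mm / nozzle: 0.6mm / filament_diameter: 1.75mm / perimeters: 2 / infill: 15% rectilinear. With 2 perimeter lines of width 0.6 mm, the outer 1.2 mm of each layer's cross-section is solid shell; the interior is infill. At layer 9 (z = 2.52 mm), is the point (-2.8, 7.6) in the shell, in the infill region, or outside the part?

infill

At z = 2.52 mm: the cube is present — its section is the full 13×14.5 rectangle; (whole slice rotated 85° about Z — lengths, areas and connectivity unchanged). Overall, the cross-section is a single solid region. Undo the 85° rotation: the query point maps to (7.327, 3.452) in the un-rotated model frame. The nearest boundary edge runs (0.00, 0.00)→(13.00, 0.00); distance from the point to it = 3.45 mm. The point is inside the cross-section and 3.45 mm from the nearest boundary — more than the 1.2 mm shell width (2 × 0.6), so it's in the infill interior.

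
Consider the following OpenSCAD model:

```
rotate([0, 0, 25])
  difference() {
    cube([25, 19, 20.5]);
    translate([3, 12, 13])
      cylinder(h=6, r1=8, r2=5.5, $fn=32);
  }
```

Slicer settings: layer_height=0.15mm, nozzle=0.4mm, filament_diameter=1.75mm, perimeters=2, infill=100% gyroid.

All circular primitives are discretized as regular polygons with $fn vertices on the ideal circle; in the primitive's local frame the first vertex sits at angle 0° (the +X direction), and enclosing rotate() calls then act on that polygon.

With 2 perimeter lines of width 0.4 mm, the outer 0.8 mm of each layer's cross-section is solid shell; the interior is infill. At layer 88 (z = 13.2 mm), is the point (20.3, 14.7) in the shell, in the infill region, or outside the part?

At z = 13.2 mm: the 25×19 cube contributes its full rectangle; the cone at (3, 12) contributes a regular 32-gon of circumradius 7.917 (interpolated between r1=8 and r2=5.5 at t=0.033); Taking the first minus the rest: starting from the 25×19 cube, the cone at (3, 12) partially overlaps it — only the 139.71 mm² overlap (of its 195.63 mm²) is removed, clipping the outline — 1 connected region; (rotated 25° about Z; rotation is an isometry so areas/perimeters/island counts are preserved). Overall, the cross-section is a single solid region. Undo the 25° rotation: the query point maps to (24.611, 4.744) in the un-rotated model frame. The nearest boundary edge runs (25.00, 19.00)→(25.00, 0.00); distance from the point to it = 0.39 mm. The point is inside the cross-section, 0.39 mm from the nearest boundary — within the 0.8 mm shell band (2 × 0.4).

shell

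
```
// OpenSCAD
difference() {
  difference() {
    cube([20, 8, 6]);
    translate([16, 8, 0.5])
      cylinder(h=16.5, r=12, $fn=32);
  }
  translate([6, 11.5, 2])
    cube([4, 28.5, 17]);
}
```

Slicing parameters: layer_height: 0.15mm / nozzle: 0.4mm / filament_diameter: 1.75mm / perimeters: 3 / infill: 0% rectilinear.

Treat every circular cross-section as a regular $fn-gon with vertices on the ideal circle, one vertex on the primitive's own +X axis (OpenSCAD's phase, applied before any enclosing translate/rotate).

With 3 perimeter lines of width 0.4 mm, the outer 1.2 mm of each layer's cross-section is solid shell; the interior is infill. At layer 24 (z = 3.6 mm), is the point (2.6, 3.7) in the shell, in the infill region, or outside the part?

infill

At z = 3.6 mm: the cube is present — its section is the full 20×8 rectangle; the r=12 cylinder at (16, 8) contributes a regular 32-gon of circumradius 12; Taking the first minus the rest: starting from the 20×8 cube, the r=12 cylinder at (16, 8) partially overlaps it — only the 119.97 mm² overlap (of its 449.49 mm²) is removed, clipping the outline — 1 connected region; the cube at (6, 11.5) is present — its section is the full 4×28.5 rectangle; Subtracting the remaining from the first: starting from the result so far, the 4×28.5 cube at (6, 11.5) misses the remaining region (no effect) — 1 connected region. Overall, the cross-section is a single solid region. The nearest boundary edge runs (4.23, 5.66)→(4.91, 3.41); distance from the point to it = 2.13 mm. The point is inside the cross-section and 2.13 mm from the nearest boundary — more than the 1.2 mm shell width (3 × 0.4), so it's in the infill interior.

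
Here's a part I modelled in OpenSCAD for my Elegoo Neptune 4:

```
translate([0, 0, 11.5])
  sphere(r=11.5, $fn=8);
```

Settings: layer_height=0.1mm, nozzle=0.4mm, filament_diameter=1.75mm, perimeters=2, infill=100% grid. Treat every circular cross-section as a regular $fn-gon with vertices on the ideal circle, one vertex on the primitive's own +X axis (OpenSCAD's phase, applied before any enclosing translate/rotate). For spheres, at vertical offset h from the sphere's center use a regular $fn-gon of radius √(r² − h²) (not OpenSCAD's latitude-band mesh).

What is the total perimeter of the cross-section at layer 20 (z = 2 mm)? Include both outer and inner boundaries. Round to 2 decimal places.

39.68 mm

At z = 2 mm: the sphere: section is a regular 8-gon, circumradius = √(r²−h²) = √(11.5²−9.5²) = 6.481 (perimeter = 2·8·6.481·sin(180°/8) = 39.68 mm). Overall, the cross-section is a single solid region. Total boundary length (outer) = 39.68 mm.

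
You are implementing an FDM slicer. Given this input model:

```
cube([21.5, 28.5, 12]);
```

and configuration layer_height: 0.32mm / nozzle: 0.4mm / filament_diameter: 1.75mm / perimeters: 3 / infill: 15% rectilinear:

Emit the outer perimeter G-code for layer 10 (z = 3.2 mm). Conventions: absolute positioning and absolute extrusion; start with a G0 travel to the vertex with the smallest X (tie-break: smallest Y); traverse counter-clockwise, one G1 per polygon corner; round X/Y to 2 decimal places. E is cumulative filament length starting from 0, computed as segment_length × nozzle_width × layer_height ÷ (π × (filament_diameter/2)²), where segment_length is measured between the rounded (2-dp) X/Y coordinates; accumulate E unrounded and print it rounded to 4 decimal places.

At z = 3.2 mm: the 21.5×28.5 cube contributes its full rectangle. The outline is a single polygon with 4 vertices. Extrusion per mm of travel: 0.4 × 0.32 / (π × 0.875²) = 0.053216. Accumulating E over each segment gives final E = 5.3216.

G0 X0.00 Y0.00 Z3.20
G1 X21.50 Y0.00 E1.1441
G1 X21.50 Y28.50 E2.6608
G1 X0.00 Y28.50 E3.8050
G1 X0.00 Y0.00 E5.3216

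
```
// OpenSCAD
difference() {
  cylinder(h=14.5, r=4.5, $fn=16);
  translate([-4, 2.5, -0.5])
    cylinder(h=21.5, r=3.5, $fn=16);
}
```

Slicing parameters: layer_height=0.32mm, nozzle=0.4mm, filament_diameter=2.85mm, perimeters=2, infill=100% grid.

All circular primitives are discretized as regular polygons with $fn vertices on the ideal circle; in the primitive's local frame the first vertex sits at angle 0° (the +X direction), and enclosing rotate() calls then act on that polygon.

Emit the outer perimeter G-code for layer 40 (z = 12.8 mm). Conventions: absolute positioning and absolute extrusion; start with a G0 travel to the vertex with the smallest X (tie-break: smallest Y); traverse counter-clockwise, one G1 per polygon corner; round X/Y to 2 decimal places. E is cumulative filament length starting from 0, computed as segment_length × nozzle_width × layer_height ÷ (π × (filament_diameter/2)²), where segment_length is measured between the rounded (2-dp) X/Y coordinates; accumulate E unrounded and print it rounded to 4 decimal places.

G0 X-4.31 Y-0.94 Z12.80
G1 X-4.16 Y-1.72 E0.0159
G1 X-3.18 Y-3.18 E0.0512
G1 X-1.72 Y-4.16 E0.0865
G1 X0.00 Y-4.50 E0.1217
G1 X1.72 Y-4.16 E0.1569
G1 X3.18 Y-3.18 E0.1921
G1 X4.16 Y-1.72 E0.2274
G1 X4.50 Y0.00 E0.2626
G1 X4.16 Y1.72 E0.2978
G1 X3.18 Y3.18 E0.3331
G1 X1.72 Y4.16 E0.3683
G1 X0.00 Y4.50 E0.4035
G1 X-1.07 Y4.29 E0.4254
G1 X-0.77 Y3.84 E0.4363
G1 X-0.50 Y2.50 E0.4637
G1 X-0.77 Y1.16 E0.4911
G1 X-1.53 Y0.03 E0.5184
G1 X-2.66 Y-0.73 E0.5458
G1 X-4.00 Y-1.00 E0.5732
G1 X-4.31 Y-0.94 E0.5795

At z = 12.8 mm: the cylinder: section is a regular 16-gon, circumradius r=4.5; the r=3.5 cylinder at (-4, 2.5) gives a regular 16-gon of circumradius 3.5 (constant along its height); After the difference (first − rest): starting from the r=4.5 cylinder, the r=3.5 cylinder at (-4, 2.5) partially overlaps it — only the 13.89 mm² overlap (of its 37.50 mm²) is removed, clipping the outline — 1 connected region. The outline is a single polygon with 20 vertices. Extrusion per mm of travel: 0.4 × 0.32 / (π × 1.425²) = 0.020065. Accumulating E over each segment gives final E = 0.5795.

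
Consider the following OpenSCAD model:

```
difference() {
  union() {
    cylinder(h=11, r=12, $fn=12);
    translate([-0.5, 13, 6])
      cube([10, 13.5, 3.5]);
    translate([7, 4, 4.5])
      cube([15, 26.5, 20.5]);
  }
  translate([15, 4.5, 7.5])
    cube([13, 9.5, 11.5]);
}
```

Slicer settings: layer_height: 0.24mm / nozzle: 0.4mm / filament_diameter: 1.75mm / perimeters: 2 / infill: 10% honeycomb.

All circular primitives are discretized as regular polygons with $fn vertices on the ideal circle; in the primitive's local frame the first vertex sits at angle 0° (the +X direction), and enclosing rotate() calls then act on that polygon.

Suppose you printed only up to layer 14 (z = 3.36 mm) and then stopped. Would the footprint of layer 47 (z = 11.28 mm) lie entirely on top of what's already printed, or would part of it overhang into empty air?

part overhangs

Compare the two slices. At z = 3.36: the r=12 cylinder contributes a regular 12-gon of circumradius 12 (area = (12/2)·12.000²·sin(360°/12) = 432.00 mm²); the cube at (-0.5, 13) is absent (z outside [6, 9.5]); the cube at (7, 4) is absent (z outside [4.5, 25]); Taking the union: only the r=12 cylinder is present, so the union is just that shape — area = 432.00 mm²; the cube at (15, 4.5) is not intersected at this z (z outside [7.5, 19]); Taking the first minus the rest: none of the subtracted shapes is present at this height, so the result so far is unchanged — area = 432.00 mm². At z = 11.28: the cylinder does not reach this height (z outside [0, 11]); the cube at (-0.5, 13) is absent (z outside [6, 9.5]); the 15×26.5 cube at (7, 4) contributes its full rectangle (area 397.50 mm²); Combining (union): only the 15×26.5 cube at (7, 4) is present, so the union is just that shape — area = 397.50 mm²; the cube at (15, 4.5) (footprint 13×9.5) is included at this height (area 123.50 mm²); Subtracting the remaining from the first: starting from the result so far (397.50 mm²), the 13×9.5 cube at (15, 4.5) partially overlaps it — only the 66.50 mm² overlap (of its 123.50 mm²) is removed, clipping the outline — area = 331.00 mm². Checking containment: at z = 11.28 the cross-section extends beyond the z = 3.36 cross-section by about 317.93 mm².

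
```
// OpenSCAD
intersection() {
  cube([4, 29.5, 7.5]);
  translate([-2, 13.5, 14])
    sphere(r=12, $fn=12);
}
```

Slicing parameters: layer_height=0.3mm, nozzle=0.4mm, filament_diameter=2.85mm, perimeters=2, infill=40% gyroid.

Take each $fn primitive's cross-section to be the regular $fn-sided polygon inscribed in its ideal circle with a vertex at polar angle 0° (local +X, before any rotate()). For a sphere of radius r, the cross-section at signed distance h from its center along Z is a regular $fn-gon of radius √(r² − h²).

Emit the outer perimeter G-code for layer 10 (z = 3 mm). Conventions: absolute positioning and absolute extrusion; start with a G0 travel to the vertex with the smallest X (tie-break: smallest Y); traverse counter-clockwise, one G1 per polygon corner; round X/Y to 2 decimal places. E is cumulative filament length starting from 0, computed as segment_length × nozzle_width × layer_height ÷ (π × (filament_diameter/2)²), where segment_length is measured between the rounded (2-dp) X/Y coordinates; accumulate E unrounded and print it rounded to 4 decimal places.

At z = 3 mm: the cube is present — its section is the full 4×29.5 rectangle; the r=12 sphere at (-2, 13.5) slices to a regular 12-gon of circumradius 4.796 (√(r²−h²) with h=11 from center); Keeping only the common overlap: the r=12 sphere at (-2, 13.5) partially overlaps the 4×29.5 cube; clipping to the common part keeps 16.39 mm² — 1 connected region. The outline is a single polygon with 7 vertices. Extrusion per mm of travel: 0.4 × 0.3 / (π × 1.425²) = 0.018811. Accumulating E over each segment gives final E = 0.3625.

G0 X0.00 Y9.24 Z3.00
G1 X0.40 Y9.35 E0.0078
G1 X2.15 Y11.10 E0.0544
G1 X2.80 Y13.50 E0.1011
G1 X2.15 Y15.90 E0.1479
G1 X0.40 Y17.65 E0.1945
G1 X0.00 Y17.76 E0.2023
G1 X0.00 Y9.24 E0.3625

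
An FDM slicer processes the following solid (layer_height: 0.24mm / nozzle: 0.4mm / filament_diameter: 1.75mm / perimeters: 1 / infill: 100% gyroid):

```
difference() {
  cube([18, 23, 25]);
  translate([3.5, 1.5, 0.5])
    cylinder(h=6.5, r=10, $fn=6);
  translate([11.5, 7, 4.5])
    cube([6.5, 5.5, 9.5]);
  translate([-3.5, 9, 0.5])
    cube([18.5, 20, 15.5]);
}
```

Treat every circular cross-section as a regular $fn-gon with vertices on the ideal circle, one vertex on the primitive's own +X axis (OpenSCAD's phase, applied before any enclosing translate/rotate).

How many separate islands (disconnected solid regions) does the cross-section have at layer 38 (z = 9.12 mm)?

2

At z = 9.12 mm: the cube (footprint 18×23) is included at this height; the cylinder at (3.5, 1.5) is absent (z outside [0.5, 7]); the 6.5×5.5 cube at (11.5, 7) contributes its full rectangle; the cube at (-3.5, 9) (footprint 18.5×20) is included at this height; Taking the first minus the rest: starting from the 18×23 cube, the 6.5×5.5 cube at (11.5, 7) lies inside it touching the edge (removes its full 35.75 mm²); the 18.5×20 cube at (-3.5, 9) partially overlaps it — only the 197.75 mm² overlap (of its 370.00 mm²) is removed, clipping the outline — 2 connected regions. Overall, the cross-section has 2 separate islands. Island count = 2.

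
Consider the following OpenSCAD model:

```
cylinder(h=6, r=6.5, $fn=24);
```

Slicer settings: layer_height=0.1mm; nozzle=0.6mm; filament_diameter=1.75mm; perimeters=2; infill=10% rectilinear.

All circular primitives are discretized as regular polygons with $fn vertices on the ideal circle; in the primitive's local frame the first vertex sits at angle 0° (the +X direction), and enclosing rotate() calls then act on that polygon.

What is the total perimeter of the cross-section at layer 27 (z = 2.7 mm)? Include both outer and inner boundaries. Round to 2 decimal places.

At z = 2.7 mm: the r=6.5 cylinder gives a regular 24-gon of circumradius 6.5 (constant along its height) (perimeter = 2·24·6.500·sin(180°/24) = 40.72 mm). Overall, the cross-section is a single solid region. Total boundary length (outer) = 40.72 mm.

40.72 mm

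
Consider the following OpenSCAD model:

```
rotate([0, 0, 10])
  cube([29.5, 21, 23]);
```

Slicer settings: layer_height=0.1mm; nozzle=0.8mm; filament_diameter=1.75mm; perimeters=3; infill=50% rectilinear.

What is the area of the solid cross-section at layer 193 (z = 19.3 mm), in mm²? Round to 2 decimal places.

At z = 19.3 mm: the cube (footprint 29.5×21) is included at this height (area 619.50 mm²); (whole slice rotated 10° about Z — lengths, areas and connectivity unchanged). Overall, the cross-section is a single solid region. Net area = 619.50 mm².

619.50 mm²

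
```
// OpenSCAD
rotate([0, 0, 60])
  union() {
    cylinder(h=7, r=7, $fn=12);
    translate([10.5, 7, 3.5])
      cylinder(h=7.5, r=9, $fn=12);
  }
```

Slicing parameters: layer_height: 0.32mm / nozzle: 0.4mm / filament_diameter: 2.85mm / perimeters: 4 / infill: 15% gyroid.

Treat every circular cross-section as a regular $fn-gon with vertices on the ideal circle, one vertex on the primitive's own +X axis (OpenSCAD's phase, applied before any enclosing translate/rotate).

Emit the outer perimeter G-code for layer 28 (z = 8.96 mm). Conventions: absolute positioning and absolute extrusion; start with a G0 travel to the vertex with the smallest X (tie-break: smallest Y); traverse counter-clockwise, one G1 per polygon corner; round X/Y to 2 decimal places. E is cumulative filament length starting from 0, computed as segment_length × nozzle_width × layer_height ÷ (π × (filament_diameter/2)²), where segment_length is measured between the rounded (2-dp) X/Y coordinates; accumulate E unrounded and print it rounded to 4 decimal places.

At z = 8.96 mm: the cylinder is absent (z outside [0, 7]); the r=9 cylinder at (10.5, 7) gives a regular 12-gon of circumradius 9 (constant along its height); Merging all regions: only the r=9 cylinder at (10.5, 7) is present, so the union is just that shape — 1 connected region; (rotated 60° about Z; rotation is an isometry so areas/perimeters/island counts are preserved). The outline is a single polygon with 12 vertices. Extrusion per mm of travel: 0.4 × 0.32 / (π × 1.425²) = 0.020065. Accumulating E over each segment gives final E = 1.1218.

G0 X-9.81 Y12.59 Z8.96
G1 X-8.61 Y8.09 E0.0934
G1 X-5.31 Y4.80 E0.1869
G1 X-0.81 Y3.59 E0.2804
G1 X3.69 Y4.80 E0.3739
G1 X6.98 Y8.09 E0.4673
G1 X8.19 Y12.59 E0.5608
G1 X6.98 Y17.09 E0.6543
G1 X3.69 Y20.39 E0.7478
G1 X-0.81 Y21.59 E0.8412
G1 X-5.31 Y20.39 E0.9347
G1 X-8.61 Y17.09 E1.0283
G1 X-9.81 Y12.59 E1.1218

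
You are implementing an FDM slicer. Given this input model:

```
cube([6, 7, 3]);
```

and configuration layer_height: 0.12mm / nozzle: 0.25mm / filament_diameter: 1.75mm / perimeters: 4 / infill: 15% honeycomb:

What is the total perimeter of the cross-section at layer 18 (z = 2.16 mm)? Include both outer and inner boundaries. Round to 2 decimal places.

At z = 2.16 mm: the cube is present — its section is the full 6×7 rectangle (perimeter 26.00 mm). Overall, the cross-section is a single solid region. Total boundary length (outer) = 26.00 mm.

26.00 mm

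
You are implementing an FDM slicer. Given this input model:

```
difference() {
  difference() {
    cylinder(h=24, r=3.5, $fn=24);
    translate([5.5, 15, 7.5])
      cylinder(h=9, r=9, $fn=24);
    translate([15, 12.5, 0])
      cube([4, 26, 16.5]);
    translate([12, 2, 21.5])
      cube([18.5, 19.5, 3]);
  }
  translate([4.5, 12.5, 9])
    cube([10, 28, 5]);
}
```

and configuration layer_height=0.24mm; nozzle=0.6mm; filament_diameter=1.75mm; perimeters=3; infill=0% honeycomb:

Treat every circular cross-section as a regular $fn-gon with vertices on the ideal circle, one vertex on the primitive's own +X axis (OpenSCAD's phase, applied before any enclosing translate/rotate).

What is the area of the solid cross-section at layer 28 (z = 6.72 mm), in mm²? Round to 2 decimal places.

38.05 mm²

At z = 6.72 mm: the r=3.5 cylinder gives a regular 24-gon of circumradius 3.5 (constant along its height) (area = (24/2)·3.500²·sin(360°/24) = 38.05 mm²); the cylinder at (5.5, 15) is not intersected at this z (z outside [7.5, 16.5]); the 4×26 cube at (15, 12.5) contributes its full rectangle (area 104.00 mm²); the cube at (12, 2) is absent (z outside [21.5, 24.5]); After the difference (first − rest): starting from the r=3.5 cylinder (38.05 mm²), the 4×26 cube at (15, 12.5) misses the remaining region (no effect) — area = 38.05 mm²; the cube at (4.5, 12.5) is absent (z outside [9, 14]); Taking the first minus the rest: none of the subtracted shapes is present at this height, so that combined region is unchanged — area = 38.05 mm². Overall, the cross-section is a single solid region. Net area = 38.05 mm².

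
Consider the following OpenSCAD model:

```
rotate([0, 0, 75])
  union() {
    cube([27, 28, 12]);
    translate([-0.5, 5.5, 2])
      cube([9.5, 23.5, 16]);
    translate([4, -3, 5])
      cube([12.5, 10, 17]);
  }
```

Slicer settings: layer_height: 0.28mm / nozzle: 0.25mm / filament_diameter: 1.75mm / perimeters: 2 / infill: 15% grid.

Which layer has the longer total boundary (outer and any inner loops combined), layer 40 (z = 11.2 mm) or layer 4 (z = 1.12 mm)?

Layer 40 (z = 11.2): the cube (footprint 27×28) is included at this height (perimeter 110.00 mm); the 9.5×23.5 cube at (-0.5, 5.5) contributes its full rectangle (perimeter 66.00 mm); the 12.5×10 cube at (4, -3) contributes its full rectangle (perimeter 45.00 mm); Taking the union: the regions partially overlap (shared area 290.00 mm²), so the edge portions inside another operand are dropped and the merged outline is re-measured after clipping — boundary = 119.00 mm; (whole slice rotated 75° about Z — lengths, areas and connectivity unchanged). So its perimeter = 119.00 mm. Layer 4 (z = 1.12): the cube is present — its section is the full 27×28 rectangle (perimeter 110.00 mm); the cube at (-0.5, 5.5) does not reach this height (z outside [2, 18]); the cube at (4, -3) is absent (z outside [5, 22]); Combining (union): only the 27×28 cube is present, so the union is just that shape — boundary = 110.00 mm; (whole slice rotated 75° about Z — lengths, areas and connectivity unchanged). So its perimeter = 110.00 mm. Layer 40 is larger (119.00 vs 110.00 mm).

layer 40 (z = 11.2 mm)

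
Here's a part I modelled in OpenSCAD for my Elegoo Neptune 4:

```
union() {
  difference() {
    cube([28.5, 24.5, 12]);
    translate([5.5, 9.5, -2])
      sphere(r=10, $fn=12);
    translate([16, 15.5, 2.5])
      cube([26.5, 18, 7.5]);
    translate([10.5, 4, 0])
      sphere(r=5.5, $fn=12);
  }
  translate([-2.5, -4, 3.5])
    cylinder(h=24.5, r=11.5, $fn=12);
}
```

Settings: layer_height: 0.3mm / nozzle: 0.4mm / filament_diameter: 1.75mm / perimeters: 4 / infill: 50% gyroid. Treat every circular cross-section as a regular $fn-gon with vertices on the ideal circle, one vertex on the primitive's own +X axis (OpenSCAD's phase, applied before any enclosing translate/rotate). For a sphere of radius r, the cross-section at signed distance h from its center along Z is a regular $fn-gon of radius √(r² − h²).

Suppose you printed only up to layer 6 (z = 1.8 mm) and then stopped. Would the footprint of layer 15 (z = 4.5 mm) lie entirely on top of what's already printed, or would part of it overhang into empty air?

part overhangs

Compare the two slices. At z = 1.8: the 28.5×24.5 cube contributes its full rectangle (area 698.25 mm²); the r=10 sphere at (5.5, 9.5) contributes a regular 12-gon of circumradius √(10²−3.8²) = 9.250 (area = (12/2)·9.250²·sin(360°/12) = 256.68 mm²); the cube at (16, 15.5) is not intersected at this z (z outside [2.5, 10]); the r=5.5 sphere at (10.5, 4) slices to a regular 12-gon of circumradius 5.197 (√(r²−h²) with h=1.8 from center) (area = (12/2)·5.197²·sin(360°/12) = 81.03 mm²); After the difference (first − rest): starting from the 28.5×24.5 cube (698.25 mm²), the r=10 sphere at (5.5, 9.5) partially overlaps it — only the 221.42 mm² overlap (of its 256.68 mm²) is removed, clipping the outline; the r=5.5 sphere at (10.5, 4) partially overlaps it — only the 24.74 mm² overlap (of its 81.03 mm²) is removed, clipping the outline — area = 452.08 mm²; the cylinder at (-2.5, -4) is absent (z outside [3.5, 28]); Taking the union: only the result so far is present, so the union is just that shape — area = 452.08 mm². At z = 4.5: the cube is present — its section is the full 28.5×24.5 rectangle (area 698.25 mm²); the sphere at (5.5, 9.5): section is a regular 12-gon, circumradius = √(r²−h²) = √(10²−6.5²) = 7.599 (area = (12/2)·7.599²·sin(360°/12) = 173.25 mm²); the 26.5×18 cube at (16, 15.5) contributes its full rectangle (area 477.00 mm²); the r=5.5 sphere at (10.5, 4) contributes a regular 12-gon of circumradius √(5.5²−4.5²) = 3.162 (area = (12/2)·3.162²·sin(360°/12) = 30.00 mm²); After the difference (first − rest): starting from the 28.5×24.5 cube (698.25 mm²), the r=10 sphere at (5.5, 9.5) partially overlaps it — only the 160.00 mm² overlap (of its 173.25 mm²) is removed, clipping the outline; the 26.5×18 cube at (16, 15.5) partially overlaps it — only the 112.50 mm² overlap (of its 477.00 mm²) is removed, clipping the outline; the r=5.5 sphere at (10.5, 4) partially overlaps it — only the 16.27 mm² overlap (of its 30.00 mm²) is removed, clipping the outline — area = 409.49 mm²; the cylinder at (-2.5, -4): section is a regular 12-gon, circumradius r=11.5 (area = (12/2)·11.500²·sin(360°/12) = 396.75 mm²); Merging all regions: the regions partially overlap — summed areas 806.24 mm² minus the doubly-counted overlap 20.03 mm² gives 786.20 mm² — area = 786.20 mm². Checking containment: at z = 4.5 the cross-section extends beyond the z = 1.8 cross-section by about 446.62 mm².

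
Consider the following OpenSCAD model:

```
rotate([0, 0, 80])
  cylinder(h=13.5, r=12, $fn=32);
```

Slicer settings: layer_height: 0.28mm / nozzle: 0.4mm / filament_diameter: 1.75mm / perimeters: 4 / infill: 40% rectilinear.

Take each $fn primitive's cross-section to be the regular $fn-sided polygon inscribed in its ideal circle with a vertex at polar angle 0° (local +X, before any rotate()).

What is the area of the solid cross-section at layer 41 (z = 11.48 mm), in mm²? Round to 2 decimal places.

At z = 11.48 mm: the cylinder: section is a regular 32-gon, circumradius r=12 (area = (32/2)·12.000²·sin(360°/32) = 449.49 mm²); (rotated 80° about Z; rotation is an isometry so areas/perimeters/island counts are preserved). Overall, the cross-section is a single solid region. Net area = 449.49 mm².

449.49 mm²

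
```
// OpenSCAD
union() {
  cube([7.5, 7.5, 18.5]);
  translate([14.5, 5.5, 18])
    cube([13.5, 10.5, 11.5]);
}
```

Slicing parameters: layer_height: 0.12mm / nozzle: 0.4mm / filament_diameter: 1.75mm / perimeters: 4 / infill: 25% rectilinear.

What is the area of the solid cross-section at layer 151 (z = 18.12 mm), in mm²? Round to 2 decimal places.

198.00 mm²

At z = 18.12 mm: the cube (footprint 7.5×7.5) is included at this height (area 56.25 mm²); the cube at (14.5, 5.5) (footprint 13.5×10.5) is included at this height (area 141.75 mm²); Taking the union: the 2 present regions are separate (no shared area or edge), so areas and boundary lengths simply add and each stays a separate island — area = 198.00 mm². Overall, the cross-section has 2 separate islands. Net area = 198.00 mm².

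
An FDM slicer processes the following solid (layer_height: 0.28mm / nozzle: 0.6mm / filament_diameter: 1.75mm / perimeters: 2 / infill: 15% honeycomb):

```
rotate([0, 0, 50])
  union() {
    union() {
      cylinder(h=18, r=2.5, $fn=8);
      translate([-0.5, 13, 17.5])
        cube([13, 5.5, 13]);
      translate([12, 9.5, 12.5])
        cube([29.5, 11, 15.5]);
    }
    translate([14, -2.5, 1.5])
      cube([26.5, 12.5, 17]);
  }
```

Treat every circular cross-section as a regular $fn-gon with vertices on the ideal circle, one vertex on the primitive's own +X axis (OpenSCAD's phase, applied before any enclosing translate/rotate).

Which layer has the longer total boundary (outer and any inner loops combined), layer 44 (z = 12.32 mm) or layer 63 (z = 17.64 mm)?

layer 63 (z = 17.64 mm)

Layer 44 (z = 12.32): the r=2.5 cylinder gives a regular 8-gon of circumradius 2.5 (constant along its height) (perimeter = 2·8·2.500·sin(180°/8) = 15.31 mm); the cube at (-0.5, 13) is not intersected at this z (z outside [17.5, 30.5]); the cube at (12, 9.5) does not reach this height (z outside [12.5, 28]); Combining (union): only the r=2.5 cylinder is present, so the union is just that shape — boundary = 15.31 mm; the cube at (14, -2.5) (footprint 26.5×12.5) is included at this height (perimeter 78.00 mm); Combining (union): the 2 present regions are separate (no shared area or edge), so areas and boundary lengths simply add and each stays a separate island — boundary = 93.31 mm; (whole slice rotated 50° about Z — lengths, areas and connectivity unchanged). So its perimeter = 93.31 mm. Layer 63 (z = 17.64): the cylinder: section is a regular 8-gon, circumradius r=2.5 (perimeter = 2·8·2.500·sin(180°/8) = 15.31 mm); the cube at (-0.5, 13) (footprint 13×5.5) is included at this height (perimeter 37.00 mm); the cube at (12, 9.5) (footprint 29.5×11) is included at this height (perimeter 81.00 mm); Taking the union: the regions partially overlap (shared area 2.75 mm²), so the edge portions inside another operand are dropped and the merged outline is re-measured after clipping — boundary = 121.31 mm; the cube at (14, -2.5) is present — its section is the full 26.5×12.5 rectangle (perimeter 78.00 mm); Merging all regions: the regions partially overlap (shared area 13.25 mm²), so the edge portions inside another operand are dropped and the merged outline is re-measured after clipping — boundary = 145.31 mm; (whole slice rotated 50° about Z — lengths, areas and connectivity unchanged). So its perimeter = 145.31 mm. Layer 63 is larger (145.31 vs 93.31 mm).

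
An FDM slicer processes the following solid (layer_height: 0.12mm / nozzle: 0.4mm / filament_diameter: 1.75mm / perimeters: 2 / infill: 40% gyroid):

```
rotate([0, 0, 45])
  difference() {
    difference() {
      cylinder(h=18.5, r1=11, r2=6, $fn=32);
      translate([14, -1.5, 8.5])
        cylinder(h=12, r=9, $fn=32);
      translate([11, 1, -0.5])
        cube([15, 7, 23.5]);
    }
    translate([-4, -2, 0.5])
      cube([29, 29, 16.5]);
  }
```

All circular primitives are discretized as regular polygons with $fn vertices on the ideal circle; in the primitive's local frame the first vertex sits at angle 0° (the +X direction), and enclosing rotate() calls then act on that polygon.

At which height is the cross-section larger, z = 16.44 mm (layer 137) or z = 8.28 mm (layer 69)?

Layer 137 (z = 16.44): the cone: at t=0.889 of its height the radius interpolates to r₁+(r₂−r₁)t = 6.557, giving a regular 32-gon of that circumradius (area = (32/2)·6.557²·sin(360°/32) = 134.19 mm²); the r=9 cylinder at (14, -1.5) contributes a regular 32-gon of circumradius 9 (area = (32/2)·9.000²·sin(360°/32) = 252.84 mm²); the 15×7 cube at (11, 1) contributes its full rectangle (area 105.00 mm²); Subtracting the remaining from the first: starting from the cone (134.19 mm²), the r=9 cylinder at (14, -1.5) partially overlaps it — only the 6.16 mm² overlap (of its 252.84 mm²) is removed, clipping the outline; the 15×7 cube at (11, 1) misses the remaining region (no effect) — area = 128.03 mm²; the cube at (-4, -2) is present — its section is the full 29×29 rectangle (area 841.00 mm²); After the difference (first − rest): starting from the result so far (128.03 mm²), the 29×29 cube at (-4, -2) partially overlaps it — only the 73.87 mm² overlap (of its 841.00 mm²) is removed, clipping the outline — area = 54.16 mm²; (rotated 45° about Z; rotation is an isometry so areas/perimeters/island counts are preserved). So its area = 54.16 mm². Layer 69 (z = 8.28): the cone (r1=11→r2=6) has section circumradius 8.762 here — a regular 32-gon (area = (32/2)·8.762²·sin(360°/32) = 239.65 mm²); the cylinder at (14, -1.5) is not intersected at this z (z outside [8.5, 20.5]); the 15×7 cube at (11, 1) contributes its full rectangle (area 105.00 mm²); After the difference (first − rest): starting from the cone (239.65 mm²), the 15×7 cube at (11, 1) misses the remaining region (no effect) — area = 239.65 mm²; the cube at (-4, -2) is present — its section is the full 29×29 rectangle (area 841.00 mm²); Taking the first minus the rest: starting from that combined region (239.65 mm²), the 29×29 cube at (-4, -2) partially overlaps it — only the 118.91 mm² overlap (of its 841.00 mm²) is removed, clipping the outline — area = 120.74 mm²; (rotated 45° about Z; rotation is an isometry so areas/perimeters/island counts are preserved). So its area = 120.74 mm². Layer 69 is larger (120.74 vs 54.16 mm²).

layer 69 (z = 8.28 mm)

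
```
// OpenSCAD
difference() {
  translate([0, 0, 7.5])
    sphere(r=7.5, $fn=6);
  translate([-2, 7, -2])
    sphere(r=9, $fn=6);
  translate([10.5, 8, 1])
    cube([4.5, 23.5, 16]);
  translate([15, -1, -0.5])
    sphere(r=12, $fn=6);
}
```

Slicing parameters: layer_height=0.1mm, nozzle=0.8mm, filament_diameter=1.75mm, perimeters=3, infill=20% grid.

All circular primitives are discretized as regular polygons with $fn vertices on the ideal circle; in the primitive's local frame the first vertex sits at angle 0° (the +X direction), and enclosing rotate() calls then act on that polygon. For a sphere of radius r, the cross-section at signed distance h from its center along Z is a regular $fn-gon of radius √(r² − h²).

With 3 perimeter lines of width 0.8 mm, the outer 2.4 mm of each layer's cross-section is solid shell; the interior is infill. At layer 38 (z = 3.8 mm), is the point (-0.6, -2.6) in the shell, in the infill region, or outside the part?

At z = 3.8 mm: the r=7.5 sphere slices to a regular 6-gon of circumradius 6.524 (√(r²−h²) with h=3.7 from center); the r=9 sphere at (-2, 7) slices to a regular 6-gon of circumradius 6.882 (√(r²−h²) with h=5.8 from center); the cube at (10.5, 8) is present — its section is the full 4.5×23.5 rectangle; the sphere at (15, -1): section is a regular 6-gon, circumradius = √(r²−h²) = √(12²−4.3²) = 11.203; After the difference (first − rest): starting from the r=7.5 sphere, the r=9 sphere at (-2, 7) partially overlaps it — only the 33.54 mm² overlap (of its 123.04 mm²) is removed, clipping the outline; the 4.5×23.5 cube at (10.5, 8) misses the remaining region (no effect); the r=12 sphere at (15, -1) partially overlaps it — only the 6.15 mm² overlap (of its 326.08 mm²) is removed, clipping the outline — 1 connected region. Overall, the cross-section is a single solid region. The nearest boundary edge runs (3.26, -5.65)→(-3.26, -5.65); distance from the point to it = 3.05 mm. The point is inside the cross-section and 3.05 mm from the nearest boundary — more than the 2.4 mm shell width (3 × 0.8), so it's in the infill interior.

infill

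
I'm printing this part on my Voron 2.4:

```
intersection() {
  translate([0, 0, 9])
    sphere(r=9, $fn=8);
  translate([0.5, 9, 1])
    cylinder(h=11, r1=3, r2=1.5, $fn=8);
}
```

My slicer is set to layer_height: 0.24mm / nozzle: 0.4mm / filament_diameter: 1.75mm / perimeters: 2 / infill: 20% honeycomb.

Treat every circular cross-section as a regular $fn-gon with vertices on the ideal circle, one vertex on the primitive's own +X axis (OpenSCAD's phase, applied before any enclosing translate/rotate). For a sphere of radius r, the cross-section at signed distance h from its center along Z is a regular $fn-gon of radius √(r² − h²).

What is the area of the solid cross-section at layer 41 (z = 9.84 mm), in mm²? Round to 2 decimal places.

At z = 9.84 mm: the r=9 sphere contributes a regular 8-gon of circumradius √(9²−0.84²) = 8.961 (area = (8/2)·8.961²·sin(360°/8) = 227.11 mm²); the cone at (0.5, 9) (r1=3→r2=1.5) has section circumradius 1.795 here — a regular 8-gon (area = (8/2)·1.795²·sin(360°/8) = 9.11 mm²); Taking the intersection: the cone at (0.5, 9) partially overlaps the r=9 sphere; clipping to the common part keeps 3.21 mm² — area = 3.21 mm². Overall, the cross-section is a single solid region. Net area = 3.21 mm².

3.21 mm²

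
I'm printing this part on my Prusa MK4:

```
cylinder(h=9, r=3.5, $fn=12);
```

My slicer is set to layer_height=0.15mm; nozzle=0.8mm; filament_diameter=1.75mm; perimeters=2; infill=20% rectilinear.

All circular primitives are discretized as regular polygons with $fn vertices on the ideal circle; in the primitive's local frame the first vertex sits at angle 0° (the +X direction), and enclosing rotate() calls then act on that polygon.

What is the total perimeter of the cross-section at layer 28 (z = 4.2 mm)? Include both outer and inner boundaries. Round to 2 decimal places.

At z = 4.2 mm: the r=3.5 cylinder contributes a regular 12-gon of circumradius 3.5 (perimeter = 2·12·3.500·sin(180°/12) = 21.74 mm). Overall, the cross-section is a single solid region. Total boundary length (outer) = 21.74 mm.

21.74 mm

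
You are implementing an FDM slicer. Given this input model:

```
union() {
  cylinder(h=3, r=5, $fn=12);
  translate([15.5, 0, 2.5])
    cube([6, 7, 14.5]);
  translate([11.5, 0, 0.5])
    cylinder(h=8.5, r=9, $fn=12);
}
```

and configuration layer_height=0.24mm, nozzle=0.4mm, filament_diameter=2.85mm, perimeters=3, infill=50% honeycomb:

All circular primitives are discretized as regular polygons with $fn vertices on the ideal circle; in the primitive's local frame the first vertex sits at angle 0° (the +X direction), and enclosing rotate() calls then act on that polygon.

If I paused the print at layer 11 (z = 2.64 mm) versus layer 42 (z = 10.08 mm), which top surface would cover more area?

Layer 11 (z = 2.64): the r=5 cylinder contributes a regular 12-gon of circumradius 5 (area = (12/2)·5.000²·sin(360°/12) = 75.00 mm²); the cube at (15.5, 0) is present — its section is the full 6×7 rectangle (area 42.00 mm²); the r=9 cylinder at (11.5, 0) contributes a regular 12-gon of circumradius 9 (area = (12/2)·9.000²·sin(360°/12) = 243.00 mm²); Merging all regions: the regions partially overlap — summed areas 360.00 mm² minus the doubly-counted overlap 36.36 mm² gives 323.64 mm² — area = 323.64 mm². So its area = 323.64 mm². Layer 42 (z = 10.08): the cylinder does not reach this height (z outside [0, 3]); the cube at (15.5, 0) is present — its section is the full 6×7 rectangle (area 42.00 mm²); the cylinder at (11.5, 0) is not intersected at this z (z outside [0.5, 9]); Combining (union): only the 6×7 cube at (15.5, 0) is present, so the union is just that shape — area = 42.00 mm². So its area = 42.00 mm². Layer 11 is larger (323.64 vs 42.00 mm²).

layer 11 (z = 2.64 mm)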